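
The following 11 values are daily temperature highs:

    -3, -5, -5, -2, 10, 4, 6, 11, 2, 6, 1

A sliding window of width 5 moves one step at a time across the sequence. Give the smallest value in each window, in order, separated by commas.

-5, -5, -5, -2, 2, 2, 1

[-3, -5, -5, -2, 10] → min -5
[-5, -5, -2, 10, 4] → min -5
[-5, -2, 10, 4, 6] → min -5
[-2, 10, 4, 6, 11] → min -2
[10, 4, 6, 11, 2] → min 2
[4, 6, 11, 2, 6] → min 2
[6, 11, 2, 6, 1] → min 1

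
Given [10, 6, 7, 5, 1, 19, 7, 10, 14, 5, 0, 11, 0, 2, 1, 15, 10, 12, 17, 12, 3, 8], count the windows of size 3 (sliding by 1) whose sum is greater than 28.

7

10 6 7 → sum 23
6 7 5 → sum 18
7 5 1 → sum 13
5 1 19 → sum 25
1 19 7 → sum 27
19 7 10 → sum 36  > 28 ✓
7 10 14 → sum 31  > 28 ✓
10 14 5 → sum 29  > 28 ✓
14 5 0 → sum 19
5 0 11 → sum 16
0 11 0 → sum 11
11 0 2 → sum 13
0 2 1 → sum 3
2 1 15 → sum 18
1 15 10 → sum 26
15 10 12 → sum 37  > 28 ✓
10 12 17 → sum 39  > 28 ✓
12 17 12 → sum 41  > 28 ✓
17 12 3 → sum 32  > 28 ✓
12 3 8 → sum 23
7 windows satisfy the condition.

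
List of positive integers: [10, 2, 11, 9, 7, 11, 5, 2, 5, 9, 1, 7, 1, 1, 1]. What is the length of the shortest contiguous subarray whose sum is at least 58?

add 10: running sum 10 < 58
add 2: running sum 12 < 58
add 11: running sum 23 < 58
add 9: running sum 32 < 58
add 7: running sum 39 < 58
add 11: running sum 50 < 58
add 5: running sum 55 < 58
add 2: running sum 57 < 58
add 5: shortest ending here [10, 2, 11, 9, 7, 11, 5, 2, 5] sum 62, len 9
add 9: shortest ending here [11, 9, 7, 11, 5, 2, 5, 9] sum 59, len 8
add 1: shortest ending here [11, 9, 7, 11, 5, 2, 5, 9, 1] sum 60, len 9
add 7: shortest ending here [11, 9, 7, 11, 5, 2, 5, 9, 1, 7] sum 67, len 10
add 1: shortest ending here [11, 9, 7, 11, 5, 2, 5, 9, 1, 7, 1] sum 68, len 11
add 1: shortest ending here [9, 7, 11, 5, 2, 5, 9, 1, 7, 1, 1] sum 58, len 11
add 1: shortest ending here [9, 7, 11, 5, 2, 5, 9, 1, 7, 1, 1, 1] sum 59, len 12
Shortest qualifying length: 8.

8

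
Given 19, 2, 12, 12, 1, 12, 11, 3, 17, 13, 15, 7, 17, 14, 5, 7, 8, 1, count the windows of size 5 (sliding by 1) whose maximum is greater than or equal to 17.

10

19 2 12 12 1 → max 19  ≥ 17 ✓
2 12 12 1 12 → max 12
12 12 1 12 11 → max 12
12 1 12 11 3 → max 12
1 12 11 3 17 → max 17  ≥ 17 ✓
12 11 3 17 13 → max 17  ≥ 17 ✓
11 3 17 13 15 → max 17  ≥ 17 ✓
3 17 13 15 7 → max 17  ≥ 17 ✓
17 13 15 7 17 → max 17  ≥ 17 ✓
13 15 7 17 14 → max 17  ≥ 17 ✓
15 7 17 14 5 → max 17  ≥ 17 ✓
7 17 14 5 7 → max 17  ≥ 17 ✓
17 14 5 7 8 → max 17  ≥ 17 ✓
14 5 7 8 1 → max 14
10 windows satisfy the condition.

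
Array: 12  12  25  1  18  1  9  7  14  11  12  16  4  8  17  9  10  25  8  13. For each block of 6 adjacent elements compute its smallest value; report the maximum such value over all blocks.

Each size-6 window and its min:
(12, 12, 25, 1, 18, 1) → min 1
(12, 25, 1, 18, 1, 9) → min 1
(25, 1, 18, 1, 9, 7) → min 1
(1, 18, 1, 9, 7, 14) → min 1
(18, 1, 9, 7, 14, 11) → min 1
(1, 9, 7, 14, 11, 12) → min 1
(9, 7, 14, 11, 12, 16) → min 7
(7, 14, 11, 12, 16, 4) → min 4
(14, 11, 12, 16, 4, 8) → min 4
(11, 12, 16, 4, 8, 17) → min 4
(12, 16, 4, 8, 17, 9) → min 4
(16, 4, 8, 17, 9, 10) → min 4
(4, 8, 17, 9, 10, 25) → min 4
(8, 17, 9, 10, 25, 8) → min 8
(17, 9, 10, 25, 8, 13) → min 8
Maximum of these is 8.

8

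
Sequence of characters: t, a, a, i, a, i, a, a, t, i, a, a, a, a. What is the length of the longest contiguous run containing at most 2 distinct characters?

[t] 1 distinct, len 1
[t, a] 2 distinct, len 2
[t, a, a] 2 distinct, len 3
[a, a, i] 2 distinct, len 3
[a, a, i, a] 2 distinct, len 4
[a, a, i, a, i] 2 distinct, len 5
[a, a, i, a, i, a] 2 distinct, len 6
[a, a, i, a, i, a, a] 2 distinct, len 7
[a, a, t] 2 distinct, len 3
[t, i] 2 distinct, len 2
[i, a] 2 distinct, len 2
[i, a, a] 2 distinct, len 3
[i, a, a, a] 2 distinct, len 4
[i, a, a, a, a] 2 distinct, len 5
Longest length with ≤2 distinct: 7.

7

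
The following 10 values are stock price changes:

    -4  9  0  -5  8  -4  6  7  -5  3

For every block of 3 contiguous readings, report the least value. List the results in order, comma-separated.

(-4, 9, 0) → min -4
(9, 0, -5) → min -5
(0, -5, 8) → min -5
(-5, 8, -4) → min -5
(8, -4, 6) → min -4
(-4, 6, 7) → min -4
(6, 7, -5) → min -5
(7, -5, 3) → min -5

-4, -5, -5, -5, -4, -4, -5, -5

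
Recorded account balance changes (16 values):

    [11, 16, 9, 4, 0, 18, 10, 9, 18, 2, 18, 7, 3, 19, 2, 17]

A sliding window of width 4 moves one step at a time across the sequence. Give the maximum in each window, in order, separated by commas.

(11, 16, 9, 4) → max 16
(16, 9, 4, 0) → max 16
(9, 4, 0, 18) → max 18
(4, 0, 18, 10) → max 18
(0, 18, 10, 9) → max 18
(18, 10, 9, 18) → max 18
(10, 9, 18, 2) → max 18
(9, 18, 2, 18) → max 18
(18, 2, 18, 7) → max 18
(2, 18, 7, 3) → max 18
(18, 7, 3, 19) → max 19
(7, 3, 19, 2) → max 19
(3, 19, 2, 17) → max 19

16, 16, 18, 18, 18, 18, 18, 18, 18, 18, 19, 19, 19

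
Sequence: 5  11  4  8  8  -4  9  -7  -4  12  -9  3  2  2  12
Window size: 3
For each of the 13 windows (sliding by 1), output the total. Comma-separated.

20, 23, 20, 12, 13, -2, -2, 1, -1, 6, -4, 7, 16

Sliding a size-3 window across the 15 values:
5 11 4 → sum 20
11 4 8 → sum 23
4 8 8 → sum 20
8 8 -4 → sum 12
8 -4 9 → sum 13
-4 9 -7 → sum -2
9 -7 -4 → sum -2
-7 -4 12 → sum 1
-4 12 -9 → sum -1
12 -9 3 → sum 6
-9 3 2 → sum -4
3 2 2 → sum 7
2 2 12 → sum 16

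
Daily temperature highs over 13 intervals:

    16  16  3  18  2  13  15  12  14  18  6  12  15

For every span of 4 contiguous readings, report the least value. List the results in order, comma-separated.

(16, 16, 3, 18) → min 3
(16, 3, 18, 2) → min 2
(3, 18, 2, 13) → min 2
(18, 2, 13, 15) → min 2
(2, 13, 15, 12) → min 2
(13, 15, 12, 14) → min 12
(15, 12, 14, 18) → min 12
(12, 14, 18, 6) → min 6
(14, 18, 6, 12) → min 6
(18, 6, 12, 15) → min 6

3, 2, 2, 2, 2, 12, 12, 6, 6, 6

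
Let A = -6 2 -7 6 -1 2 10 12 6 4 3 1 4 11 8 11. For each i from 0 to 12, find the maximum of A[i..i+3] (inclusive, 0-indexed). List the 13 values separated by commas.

[-6, 2, -7, 6] → max 6
[2, -7, 6, -1] → max 6
[-7, 6, -1, 2] → max 6
[6, -1, 2, 10] → max 10
[-1, 2, 10, 12] → max 12
[2, 10, 12, 6] → max 12
[10, 12, 6, 4] → max 12
[12, 6, 4, 3] → max 12
[6, 4, 3, 1] → max 6
[4, 3, 1, 4] → max 4
[3, 1, 4, 11] → max 11
[1, 4, 11, 8] → max 11
[4, 11, 8, 11] → max 11

6, 6, 6, 10, 12, 12, 12, 12, 6, 4, 11, 11, 11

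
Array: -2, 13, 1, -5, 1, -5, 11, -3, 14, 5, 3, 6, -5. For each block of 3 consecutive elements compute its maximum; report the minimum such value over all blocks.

1

[-2, 13, 1] → max 13
[13, 1, -5] → max 13
[1, -5, 1] → max 1
[-5, 1, -5] → max 1
[1, -5, 11] → max 11
[-5, 11, -3] → max 11
[11, -3, 14] → max 14
[-3, 14, 5] → max 14
[14, 5, 3] → max 14
[5, 3, 6] → max 6
[3, 6, -5] → max 6
Minimum of these is 1.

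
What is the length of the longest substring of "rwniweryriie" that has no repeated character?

add r: [r] len 1
add w: [r, w] len 2
add n: [r, w, n] len 3
add i: [r, w, n, i] len 4
add w (repeat w, move left end past it): [n, i, w] len 3
add e: [n, i, w, e] len 4
add r: [n, i, w, e, r] len 5
add y: [n, i, w, e, r, y] len 6
add r (repeat r, move left end past it): [y, r] len 2
add i: [y, r, i] len 3
add i (repeat i, move left end past it): [i] len 1
add e: [i, e] len 2
Longest all-distinct length: 6.

6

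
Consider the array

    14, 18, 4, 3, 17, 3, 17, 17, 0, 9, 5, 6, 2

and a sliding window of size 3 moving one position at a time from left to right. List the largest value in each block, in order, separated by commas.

(14, 18, 4) → max 18
(18, 4, 3) → max 18
(4, 3, 17) → max 17
(3, 17, 3) → max 17
(17, 3, 17) → max 17
(3, 17, 17) → max 17
(17, 17, 0) → max 17
(17, 0, 9) → max 17
(0, 9, 5) → max 9
(9, 5, 6) → max 9
(5, 6, 2) → max 6

18, 18, 17, 17, 17, 17, 17, 17, 9, 9, 6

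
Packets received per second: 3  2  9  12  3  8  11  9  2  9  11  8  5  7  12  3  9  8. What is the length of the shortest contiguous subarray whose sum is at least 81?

Extend right; whenever the sum reaches 81, record the length and shrink from the left:
add 3: running sum 3 < 81
add 2: running sum 5 < 81
add 9: running sum 14 < 81
add 12: running sum 26 < 81
add 3: running sum 29 < 81
add 8: running sum 37 < 81
add 11: running sum 48 < 81
add 9: running sum 57 < 81
add 2: running sum 59 < 81
add 9: running sum 68 < 81
add 11: running sum 79 < 81
end 11: [9, 12, 3, 8, 11, 9, 2, 9, 11, 8] sum 82, len 10
end 12: [9, 12, 3, 8, 11, 9, 2, 9, 11, 8, 5] sum 87, len 11
end 13: [12, 3, 8, 11, 9, 2, 9, 11, 8, 5, 7] sum 85, len 11
end 14: [8, 11, 9, 2, 9, 11, 8, 5, 7, 12] sum 82, len 10
end 15: [8, 11, 9, 2, 9, 11, 8, 5, 7, 12, 3] sum 85, len 11
end 16: [11, 9, 2, 9, 11, 8, 5, 7, 12, 3, 9] sum 86, len 11
end 17: [9, 2, 9, 11, 8, 5, 7, 12, 3, 9, 8] sum 83, len 11
Shortest qualifying length: 10.

10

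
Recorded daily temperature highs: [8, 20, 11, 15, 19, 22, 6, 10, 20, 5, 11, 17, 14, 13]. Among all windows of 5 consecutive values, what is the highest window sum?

87

(8, 20, 11, 15, 19) → sum 73
(20, 11, 15, 19, 22) → sum 87
(11, 15, 19, 22, 6) → sum 73
(15, 19, 22, 6, 10) → sum 72
(19, 22, 6, 10, 20) → sum 77
(22, 6, 10, 20, 5) → sum 63
(6, 10, 20, 5, 11) → sum 52
(10, 20, 5, 11, 17) → sum 63
(20, 5, 11, 17, 14) → sum 67
(5, 11, 17, 14, 13) → sum 60
Highest of these is 87.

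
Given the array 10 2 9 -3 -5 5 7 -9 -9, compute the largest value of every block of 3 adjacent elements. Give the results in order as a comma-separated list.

Sliding a size-3 window across the 9 values:
[10, 2, 9] → max 10
[2, 9, -3] → max 9
[9, -3, -5] → max 9
[-3, -5, 5] → max 5
[-5, 5, 7] → max 7
[5, 7, -9] → max 7
[7, -9, -9] → max 7

10, 9, 9, 5, 7, 7, 7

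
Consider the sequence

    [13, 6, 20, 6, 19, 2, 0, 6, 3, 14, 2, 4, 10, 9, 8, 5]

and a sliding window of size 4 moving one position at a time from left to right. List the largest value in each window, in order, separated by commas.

(13, 6, 20, 6) → max 20
(6, 20, 6, 19) → max 20
(20, 6, 19, 2) → max 20
(6, 19, 2, 0) → max 19
(19, 2, 0, 6) → max 19
(2, 0, 6, 3) → max 6
(0, 6, 3, 14) → max 14
(6, 3, 14, 2) → max 14
(3, 14, 2, 4) → max 14
(14, 2, 4, 10) → max 14
(2, 4, 10, 9) → max 10
(4, 10, 9, 8) → max 10
(10, 9, 8, 5) → max 10

20, 20, 20, 19, 19, 6, 14, 14, 14, 14, 10, 10, 10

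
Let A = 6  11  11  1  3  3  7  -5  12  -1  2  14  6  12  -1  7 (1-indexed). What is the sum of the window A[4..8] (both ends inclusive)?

Elements at indices 4..8: 1, 3, 3, 7, -5
sum(1, 3, 3, 7, -5) = 9

9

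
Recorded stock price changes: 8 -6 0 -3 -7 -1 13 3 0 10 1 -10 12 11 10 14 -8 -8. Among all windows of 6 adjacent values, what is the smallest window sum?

[8, -6, 0, -3, -7, -1] → sum -9
[-6, 0, -3, -7, -1, 13] → sum -4
[0, -3, -7, -1, 13, 3] → sum 5
[-3, -7, -1, 13, 3, 0] → sum 5
[-7, -1, 13, 3, 0, 10] → sum 18
[-1, 13, 3, 0, 10, 1] → sum 26
[13, 3, 0, 10, 1, -10] → sum 17
[3, 0, 10, 1, -10, 12] → sum 16
[0, 10, 1, -10, 12, 11] → sum 24
[10, 1, -10, 12, 11, 10] → sum 34
[1, -10, 12, 11, 10, 14] → sum 38
[-10, 12, 11, 10, 14, -8] → sum 29
[12, 11, 10, 14, -8, -8] → sum 31
Smallest of these is -9.

-9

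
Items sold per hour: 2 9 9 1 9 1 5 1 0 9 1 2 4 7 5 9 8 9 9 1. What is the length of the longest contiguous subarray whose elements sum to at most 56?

Extend to the right; shrink from the left whenever the sum exceeds 56:
[2] sum 2 len 1
[2, 9] sum 11 len 2
[2, 9, 9] sum 20 len 3
[2, 9, 9, 1] sum 21 len 4
[2, 9, 9, 1, 9] sum 30 len 5
[2, 9, 9, 1, 9, 1] sum 31 len 6
[2, 9, 9, 1, 9, 1, 5] sum 36 len 7
[2, 9, 9, 1, 9, 1, 5, 1] sum 37 len 8
[2, 9, 9, 1, 9, 1, 5, 1, 0] sum 37 len 9
[2, 9, 9, 1, 9, 1, 5, 1, 0, 9] sum 46 len 10
[2, 9, 9, 1, 9, 1, 5, 1, 0, 9, 1] sum 47 len 11
[2, 9, 9, 1, 9, 1, 5, 1, 0, 9, 1, 2] sum 49 len 12
[2, 9, 9, 1, 9, 1, 5, 1, 0, 9, 1, 2, 4] sum 53 len 13
[9, 1, 9, 1, 5, 1, 0, 9, 1, 2, 4, 7] sum 49 len 12
[9, 1, 9, 1, 5, 1, 0, 9, 1, 2, 4, 7, 5] sum 54 len 13
[1, 9, 1, 5, 1, 0, 9, 1, 2, 4, 7, 5, 9] sum 54 len 13
[1, 5, 1, 0, 9, 1, 2, 4, 7, 5, 9, 8] sum 52 len 12
[1, 0, 9, 1, 2, 4, 7, 5, 9, 8, 9] sum 55 len 11
[1, 2, 4, 7, 5, 9, 8, 9, 9] sum 54 len 9
[1, 2, 4, 7, 5, 9, 8, 9, 9, 1] sum 55 len 10
Longest length seen: 13.

13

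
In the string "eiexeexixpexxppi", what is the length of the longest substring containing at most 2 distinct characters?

5

[e] 1 distinct, len 1
[e, i] 2 distinct, len 2
[e, i, e] 2 distinct, len 3
[e, x] 2 distinct, len 2
[e, x, e] 2 distinct, len 3
[e, x, e, e] 2 distinct, len 4
[e, x, e, e, x] 2 distinct, len 5
[x, i] 2 distinct, len 2
[x, i, x] 2 distinct, len 3
[x, p] 2 distinct, len 2
[p, e] 2 distinct, len 2
[e, x] 2 distinct, len 2
[e, x, x] 2 distinct, len 3
[x, x, p] 2 distinct, len 3
[x, x, p, p] 2 distinct, len 4
[p, p, i] 2 distinct, len 3
Longest length with ≤2 distinct: 5.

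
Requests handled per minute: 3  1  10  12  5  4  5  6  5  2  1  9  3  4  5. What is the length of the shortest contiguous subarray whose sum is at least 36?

5

Extend right; whenever the sum reaches 36, record the length and shrink from the left:
add 3: running sum 3 < 36
add 1: running sum 4 < 36
add 10: running sum 14 < 36
add 12: running sum 26 < 36
add 5: running sum 31 < 36
add 4: running sum 35 < 36
add 5: shortest ending here [10, 12, 5, 4, 5] sum 36, len 5
add 6: shortest ending here [10, 12, 5, 4, 5, 6] sum 42, len 6
add 5: shortest ending here [12, 5, 4, 5, 6, 5] sum 37, len 6
add 2: shortest ending here [12, 5, 4, 5, 6, 5, 2] sum 39, len 7
add 1: shortest ending here [12, 5, 4, 5, 6, 5, 2, 1] sum 40, len 8
add 9: shortest ending here [5, 4, 5, 6, 5, 2, 1, 9] sum 37, len 8
add 3: shortest ending here [5, 4, 5, 6, 5, 2, 1, 9, 3] sum 40, len 9
add 4: shortest ending here [4, 5, 6, 5, 2, 1, 9, 3, 4] sum 39, len 9
add 5: shortest ending here [5, 6, 5, 2, 1, 9, 3, 4, 5] sum 40, len 9
Shortest qualifying length: 5.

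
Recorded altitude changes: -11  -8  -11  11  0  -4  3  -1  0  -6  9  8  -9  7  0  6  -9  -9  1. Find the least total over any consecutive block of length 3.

-30

[-11, -8, -11] → sum -30
[-8, -11, 11] → sum -8
[-11, 11, 0] → sum 0
[11, 0, -4] → sum 7
[0, -4, 3] → sum -1
[-4, 3, -1] → sum -2
[3, -1, 0] → sum 2
[-1, 0, -6] → sum -7
[0, -6, 9] → sum 3
[-6, 9, 8] → sum 11
[9, 8, -9] → sum 8
[8, -9, 7] → sum 6
[-9, 7, 0] → sum -2
[7, 0, 6] → sum 13
[0, 6, -9] → sum -3
[6, -9, -9] → sum -12
[-9, -9, 1] → sum -17
Least of these is -30.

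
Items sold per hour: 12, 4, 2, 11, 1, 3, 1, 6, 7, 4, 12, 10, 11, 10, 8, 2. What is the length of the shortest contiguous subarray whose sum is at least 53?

6

Extend right; whenever the sum reaches 53, record the length and shrink from the left:
add 12: running sum 12 < 53
add 4: running sum 16 < 53
add 2: running sum 18 < 53
add 11: running sum 29 < 53
add 1: running sum 30 < 53
add 3: running sum 33 < 53
add 1: running sum 34 < 53
add 6: running sum 40 < 53
add 7: running sum 47 < 53
add 4: running sum 51 < 53
add 12: shortest ending here [12, 4, 2, 11, 1, 3, 1, 6, 7, 4, 12] sum 63, len 11
add 10: shortest ending here [11, 1, 3, 1, 6, 7, 4, 12, 10] sum 55, len 9
add 11: shortest ending here [3, 1, 6, 7, 4, 12, 10, 11] sum 54, len 8
add 10: shortest ending here [7, 4, 12, 10, 11, 10] sum 54, len 6
add 8: shortest ending here [4, 12, 10, 11, 10, 8] sum 55, len 6
add 2: shortest ending here [12, 10, 11, 10, 8, 2] sum 53, len 6
Shortest qualifying length: 6.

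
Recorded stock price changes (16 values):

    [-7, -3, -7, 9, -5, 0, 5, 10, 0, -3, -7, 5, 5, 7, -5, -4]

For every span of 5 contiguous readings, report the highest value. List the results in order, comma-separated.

Sliding a size-5 window across the 16 values:
-7 -3 -7 9 -5 → max 9
-3 -7 9 -5 0 → max 9
-7 9 -5 0 5 → max 9
9 -5 0 5 10 → max 10
-5 0 5 10 0 → max 10
0 5 10 0 -3 → max 10
5 10 0 -3 -7 → max 10
10 0 -3 -7 5 → max 10
0 -3 -7 5 5 → max 5
-3 -7 5 5 7 → max 7
-7 5 5 7 -5 → max 7
5 5 7 -5 -4 → max 7

9, 9, 9, 10, 10, 10, 10, 10, 5, 7, 7, 7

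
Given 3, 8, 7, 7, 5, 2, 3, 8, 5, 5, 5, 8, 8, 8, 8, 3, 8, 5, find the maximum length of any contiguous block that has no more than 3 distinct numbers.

[3] 1 distinct, len 1
[3, 8] 2 distinct, len 2
[3, 8, 7] 3 distinct, len 3
[3, 8, 7, 7] 3 distinct, len 4
[8, 7, 7, 5] 3 distinct, len 4
[7, 7, 5, 2] 3 distinct, len 4
[5, 2, 3] 3 distinct, len 3
[2, 3, 8] 3 distinct, len 3
[3, 8, 5] 3 distinct, len 3
[3, 8, 5, 5] 3 distinct, len 4
[3, 8, 5, 5, 5] 3 distinct, len 5
[3, 8, 5, 5, 5, 8] 3 distinct, len 6
[3, 8, 5, 5, 5, 8, 8] 3 distinct, len 7
[3, 8, 5, 5, 5, 8, 8, 8] 3 distinct, len 8
[3, 8, 5, 5, 5, 8, 8, 8, 8] 3 distinct, len 9
[3, 8, 5, 5, 5, 8, 8, 8, 8, 3] 3 distinct, len 10
[3, 8, 5, 5, 5, 8, 8, 8, 8, 3, 8] 3 distinct, len 11
[3, 8, 5, 5, 5, 8, 8, 8, 8, 3, 8, 5] 3 distinct, len 12
Longest length with ≤3 distinct: 12.

12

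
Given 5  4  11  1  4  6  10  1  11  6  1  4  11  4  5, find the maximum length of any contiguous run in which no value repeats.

[5] len 1
[5, 4] len 2
[5, 4, 11] len 3
[5, 4, 11, 1] len 4
[11, 1, 4] len 3
[11, 1, 4, 6] len 4
[11, 1, 4, 6, 10] len 5
[4, 6, 10, 1] len 4
[4, 6, 10, 1, 11] len 5
[10, 1, 11, 6] len 4
[11, 6, 1] len 3
[11, 6, 1, 4] len 4
[6, 1, 4, 11] len 4
[11, 4] len 2
[11, 4, 5] len 3
Longest all-distinct length: 5.

5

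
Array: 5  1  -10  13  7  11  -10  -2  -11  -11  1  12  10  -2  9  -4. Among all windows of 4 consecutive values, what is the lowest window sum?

-34

(5, 1, -10, 13) → sum 9
(1, -10, 13, 7) → sum 11
(-10, 13, 7, 11) → sum 21
(13, 7, 11, -10) → sum 21
(7, 11, -10, -2) → sum 6
(11, -10, -2, -11) → sum -12
(-10, -2, -11, -11) → sum -34
(-2, -11, -11, 1) → sum -23
(-11, -11, 1, 12) → sum -9
(-11, 1, 12, 10) → sum 12
(1, 12, 10, -2) → sum 21
(12, 10, -2, 9) → sum 29
(10, -2, 9, -4) → sum 13
Lowest of these is -34.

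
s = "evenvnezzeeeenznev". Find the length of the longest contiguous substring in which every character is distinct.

4

add e: [e] len 1
add v: [e, v] len 2
add e (repeat e, move left end past it): [v, e] len 2
add n: [v, e, n] len 3
add v (repeat v, move left end past it): [e, n, v] len 3
add n (repeat n, move left end past it): [v, n] len 2
add e: [v, n, e] len 3
add z: [v, n, e, z] len 4
add z (repeat z, move left end past it): [z] len 1
add e: [z, e] len 2
add e (repeat e, move left end past it): [e] len 1
add e (repeat e, move left end past it): [e] len 1
add e (repeat e, move left end past it): [e] len 1
add n: [e, n] len 2
add z: [e, n, z] len 3
add n (repeat n, move left end past it): [z, n] len 2
add e: [z, n, e] len 3
add v: [z, n, e, v] len 4
Longest all-distinct length: 4.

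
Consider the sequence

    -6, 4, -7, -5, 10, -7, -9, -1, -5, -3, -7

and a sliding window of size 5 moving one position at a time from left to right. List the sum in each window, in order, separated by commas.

(-6, 4, -7, -5, 10) → sum -4
(4, -7, -5, 10, -7) → sum -5
(-7, -5, 10, -7, -9) → sum -18
(-5, 10, -7, -9, -1) → sum -12
(10, -7, -9, -1, -5) → sum -12
(-7, -9, -1, -5, -3) → sum -25
(-9, -1, -5, -3, -7) → sum -25

-4, -5, -18, -12, -12, -25, -25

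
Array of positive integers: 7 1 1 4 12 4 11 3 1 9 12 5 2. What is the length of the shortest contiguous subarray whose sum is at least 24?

3

add 7: running sum 7 < 24
add 1: running sum 8 < 24
add 1: running sum 9 < 24
add 4: running sum 13 < 24
add 12: shortest ending here [7, 1, 1, 4, 12] sum 25, len 5
add 4: shortest ending here [7, 1, 1, 4, 12, 4] sum 29, len 6
add 11: shortest ending here [12, 4, 11] sum 27, len 3
add 3: shortest ending here [12, 4, 11, 3] sum 30, len 4
add 1: shortest ending here [12, 4, 11, 3, 1] sum 31, len 5
add 9: shortest ending here [11, 3, 1, 9] sum 24, len 4
add 12: shortest ending here [3, 1, 9, 12] sum 25, len 4
add 5: shortest ending here [9, 12, 5] sum 26, len 3
add 2: shortest ending here [9, 12, 5, 2] sum 28, len 4
Shortest qualifying length: 3.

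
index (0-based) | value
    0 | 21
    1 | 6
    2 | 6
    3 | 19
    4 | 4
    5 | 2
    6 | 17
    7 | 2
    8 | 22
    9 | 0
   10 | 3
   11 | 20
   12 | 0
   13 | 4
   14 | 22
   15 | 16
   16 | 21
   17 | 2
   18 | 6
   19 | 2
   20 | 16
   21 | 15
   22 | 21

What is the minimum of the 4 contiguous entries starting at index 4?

2

Elements at indices 4..7: 4, 2, 17, 2
min(4, 2, 17, 2) = 2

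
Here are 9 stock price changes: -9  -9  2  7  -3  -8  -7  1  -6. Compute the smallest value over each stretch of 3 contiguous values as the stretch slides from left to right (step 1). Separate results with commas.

-9 -9 2 → min -9
-9 2 7 → min -9
2 7 -3 → min -3
7 -3 -8 → min -8
-3 -8 -7 → min -8
-8 -7 1 → min -8
-7 1 -6 → min -7

-9, -9, -3, -8, -8, -8, -7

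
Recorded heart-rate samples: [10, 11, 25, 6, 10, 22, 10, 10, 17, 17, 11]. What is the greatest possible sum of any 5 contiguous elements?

Window sums for each of the 7 positions:
(10, 11, 25, 6, 10) → sum 62
(11, 25, 6, 10, 22) → sum 74
(25, 6, 10, 22, 10) → sum 73
(6, 10, 22, 10, 10) → sum 58
(10, 22, 10, 10, 17) → sum 69
(22, 10, 10, 17, 17) → sum 76
(10, 10, 17, 17, 11) → sum 65
Greatest of these is 76.

76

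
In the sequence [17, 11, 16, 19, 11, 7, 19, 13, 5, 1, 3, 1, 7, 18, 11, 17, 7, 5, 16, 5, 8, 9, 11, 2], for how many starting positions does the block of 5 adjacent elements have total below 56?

17 11 16 19 11 → sum 74
11 16 19 11 7 → sum 64
16 19 11 7 19 → sum 72
19 11 7 19 13 → sum 69
11 7 19 13 5 → sum 55  < 56 ✓
7 19 13 5 1 → sum 45  < 56 ✓
19 13 5 1 3 → sum 41  < 56 ✓
13 5 1 3 1 → sum 23  < 56 ✓
5 1 3 1 7 → sum 17  < 56 ✓
1 3 1 7 18 → sum 30  < 56 ✓
3 1 7 18 11 → sum 40  < 56 ✓
1 7 18 11 17 → sum 54  < 56 ✓
7 18 11 17 7 → sum 60
18 11 17 7 5 → sum 58
11 17 7 5 16 → sum 56
17 7 5 16 5 → sum 50  < 56 ✓
7 5 16 5 8 → sum 41  < 56 ✓
5 16 5 8 9 → sum 43  < 56 ✓
16 5 8 9 11 → sum 49  < 56 ✓
5 8 9 11 2 → sum 35  < 56 ✓
13 windows satisfy the condition.

13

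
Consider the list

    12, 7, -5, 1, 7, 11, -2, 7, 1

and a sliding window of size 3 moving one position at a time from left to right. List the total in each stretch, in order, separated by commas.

14, 3, 3, 19, 16, 16, 6

Sliding a size-3 window across the 9 values:
12 7 -5 → sum 14
7 -5 1 → sum 3
-5 1 7 → sum 3
1 7 11 → sum 19
7 11 -2 → sum 16
11 -2 7 → sum 16
-2 7 1 → sum 6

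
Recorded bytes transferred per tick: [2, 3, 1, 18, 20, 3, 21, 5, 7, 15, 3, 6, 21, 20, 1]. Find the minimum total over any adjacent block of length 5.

36

[2, 3, 1, 18, 20] → sum 44
[3, 1, 18, 20, 3] → sum 45
[1, 18, 20, 3, 21] → sum 63
[18, 20, 3, 21, 5] → sum 67
[20, 3, 21, 5, 7] → sum 56
[3, 21, 5, 7, 15] → sum 51
[21, 5, 7, 15, 3] → sum 51
[5, 7, 15, 3, 6] → sum 36
[7, 15, 3, 6, 21] → sum 52
[15, 3, 6, 21, 20] → sum 65
[3, 6, 21, 20, 1] → sum 51
Minimum of these is 36.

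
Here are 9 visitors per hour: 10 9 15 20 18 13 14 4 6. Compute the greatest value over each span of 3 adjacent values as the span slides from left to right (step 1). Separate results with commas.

15, 20, 20, 20, 18, 14, 14

Sliding a size-3 window across the 9 values:
[10, 9, 15] → max 15
[9, 15, 20] → max 20
[15, 20, 18] → max 20
[20, 18, 13] → max 20
[18, 13, 14] → max 18
[13, 14, 4] → max 14
[14, 4, 6] → max 14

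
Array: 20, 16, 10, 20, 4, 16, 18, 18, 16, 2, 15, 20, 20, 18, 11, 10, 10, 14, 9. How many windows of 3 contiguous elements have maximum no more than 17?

4

(20, 16, 10) → max 20
(16, 10, 20) → max 20
(10, 20, 4) → max 20
(20, 4, 16) → max 20
(4, 16, 18) → max 18
(16, 18, 18) → max 18
(18, 18, 16) → max 18
(18, 16, 2) → max 18
(16, 2, 15) → max 16  ≤ 17 ✓
(2, 15, 20) → max 20
(15, 20, 20) → max 20
(20, 20, 18) → max 20
(20, 18, 11) → max 20
(18, 11, 10) → max 18
(11, 10, 10) → max 11  ≤ 17 ✓
(10, 10, 14) → max 14  ≤ 17 ✓
(10, 14, 9) → max 14  ≤ 17 ✓
4 windows satisfy the condition.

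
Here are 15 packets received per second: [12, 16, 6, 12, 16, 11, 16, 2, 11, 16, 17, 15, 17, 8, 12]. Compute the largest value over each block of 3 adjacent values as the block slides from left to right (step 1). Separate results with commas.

12 16 6 → max 16
16 6 12 → max 16
6 12 16 → max 16
12 16 11 → max 16
16 11 16 → max 16
11 16 2 → max 16
16 2 11 → max 16
2 11 16 → max 16
11 16 17 → max 17
16 17 15 → max 17
17 15 17 → max 17
15 17 8 → max 17
17 8 12 → max 17

16, 16, 16, 16, 16, 16, 16, 16, 17, 17, 17, 17, 17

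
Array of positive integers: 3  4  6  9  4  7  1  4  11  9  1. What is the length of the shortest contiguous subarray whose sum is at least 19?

add 3: running sum 3 < 19
add 4: running sum 7 < 19
add 6: running sum 13 < 19
end 3: [4, 6, 9] sum 19, len 3
end 4: [6, 9, 4] sum 19, len 3
end 5: [9, 4, 7] sum 20, len 3
end 6: [9, 4, 7, 1] sum 21, len 4
end 7: [9, 4, 7, 1, 4] sum 25, len 5
end 8: [7, 1, 4, 11] sum 23, len 4
end 9: [11, 9] sum 20, len 2
end 10: [11, 9, 1] sum 21, len 3
Shortest qualifying length: 2.

2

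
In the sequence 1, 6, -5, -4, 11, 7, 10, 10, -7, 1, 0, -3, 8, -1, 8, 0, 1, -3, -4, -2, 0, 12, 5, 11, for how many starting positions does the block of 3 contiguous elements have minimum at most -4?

10

[1, 6, -5] → min -5  ≤ -4 ✓
[6, -5, -4] → min -5  ≤ -4 ✓
[-5, -4, 11] → min -5  ≤ -4 ✓
[-4, 11, 7] → min -4  ≤ -4 ✓
[11, 7, 10] → min 7
[7, 10, 10] → min 7
[10, 10, -7] → min -7  ≤ -4 ✓
[10, -7, 1] → min -7  ≤ -4 ✓
[-7, 1, 0] → min -7  ≤ -4 ✓
[1, 0, -3] → min -3
[0, -3, 8] → min -3
[-3, 8, -1] → min -3
[8, -1, 8] → min -1
[-1, 8, 0] → min -1
[8, 0, 1] → min 0
[0, 1, -3] → min -3
[1, -3, -4] → min -4  ≤ -4 ✓
[-3, -4, -2] → min -4  ≤ -4 ✓
[-4, -2, 0] → min -4  ≤ -4 ✓
[-2, 0, 12] → min -2
[0, 12, 5] → min 0
[12, 5, 11] → min 5
10 windows satisfy the condition.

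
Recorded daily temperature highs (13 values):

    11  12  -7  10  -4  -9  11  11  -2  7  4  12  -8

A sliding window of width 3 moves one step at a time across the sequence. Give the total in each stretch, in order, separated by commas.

Sliding a size-3 window across the 13 values:
11 12 -7 → sum 16
12 -7 10 → sum 15
-7 10 -4 → sum -1
10 -4 -9 → sum -3
-4 -9 11 → sum -2
-9 11 11 → sum 13
11 11 -2 → sum 20
11 -2 7 → sum 16
-2 7 4 → sum 9
7 4 12 → sum 23
4 12 -8 → sum 8

16, 15, -1, -3, -2, 13, 20, 16, 9, 23, 8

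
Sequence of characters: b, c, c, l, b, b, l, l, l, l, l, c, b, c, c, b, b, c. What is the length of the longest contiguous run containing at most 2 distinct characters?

add b: window [b] (1 distinct), len 1
add c: window [b, c] (2 distinct), len 2
add c: window [b, c, c] (2 distinct), len 3
add l: window [c, c, l] (2 distinct), len 3
add b: window [l, b] (2 distinct), len 2
add b: window [l, b, b] (2 distinct), len 3
add l: window [l, b, b, l] (2 distinct), len 4
add l: window [l, b, b, l, l] (2 distinct), len 5
add l: window [l, b, b, l, l, l] (2 distinct), len 6
add l: window [l, b, b, l, l, l, l] (2 distinct), len 7
add l: window [l, b, b, l, l, l, l, l] (2 distinct), len 8
add c: window [l, l, l, l, l, c] (2 distinct), len 6
add b: window [c, b] (2 distinct), len 2
add c: window [c, b, c] (2 distinct), len 3
add c: window [c, b, c, c] (2 distinct), len 4
add b: window [c, b, c, c, b] (2 distinct), len 5
add b: window [c, b, c, c, b, b] (2 distinct), len 6
add c: window [c, b, c, c, b, b, c] (2 distinct), len 7
Longest length with ≤2 distinct: 8.

8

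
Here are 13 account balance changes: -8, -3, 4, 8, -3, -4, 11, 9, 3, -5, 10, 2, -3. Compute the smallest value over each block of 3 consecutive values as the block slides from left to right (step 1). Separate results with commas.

Sliding a size-3 window across the 13 values:
[-8, -3, 4] → min -8
[-3, 4, 8] → min -3
[4, 8, -3] → min -3
[8, -3, -4] → min -4
[-3, -4, 11] → min -4
[-4, 11, 9] → min -4
[11, 9, 3] → min 3
[9, 3, -5] → min -5
[3, -5, 10] → min -5
[-5, 10, 2] → min -5
[10, 2, -3] → min -3

-8, -3, -3, -4, -4, -4, 3, -5, -5, -5, -3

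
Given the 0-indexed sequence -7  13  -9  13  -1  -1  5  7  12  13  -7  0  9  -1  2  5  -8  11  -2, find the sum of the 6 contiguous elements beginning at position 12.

18

Elements at indices 12..17: 9, -1, 2, 5, -8, 11
sum(9, -1, 2, 5, -8, 11) = 18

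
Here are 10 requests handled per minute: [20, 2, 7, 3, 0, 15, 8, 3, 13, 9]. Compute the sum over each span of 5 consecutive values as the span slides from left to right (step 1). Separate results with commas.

(20, 2, 7, 3, 0) → sum 32
(2, 7, 3, 0, 15) → sum 27
(7, 3, 0, 15, 8) → sum 33
(3, 0, 15, 8, 3) → sum 29
(0, 15, 8, 3, 13) → sum 39
(15, 8, 3, 13, 9) → sum 48

32, 27, 33, 29, 39, 48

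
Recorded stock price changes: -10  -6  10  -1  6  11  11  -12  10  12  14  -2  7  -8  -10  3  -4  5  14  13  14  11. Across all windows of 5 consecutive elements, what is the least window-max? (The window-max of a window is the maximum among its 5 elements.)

5

-10 -6 10 -1 6 → max 10
-6 10 -1 6 11 → max 11
10 -1 6 11 11 → max 11
-1 6 11 11 -12 → max 11
6 11 11 -12 10 → max 11
11 11 -12 10 12 → max 12
11 -12 10 12 14 → max 14
-12 10 12 14 -2 → max 14
10 12 14 -2 7 → max 14
12 14 -2 7 -8 → max 14
14 -2 7 -8 -10 → max 14
-2 7 -8 -10 3 → max 7
7 -8 -10 3 -4 → max 7
-8 -10 3 -4 5 → max 5
-10 3 -4 5 14 → max 14
3 -4 5 14 13 → max 14
-4 5 14 13 14 → max 14
5 14 13 14 11 → max 14
Least of these is 5.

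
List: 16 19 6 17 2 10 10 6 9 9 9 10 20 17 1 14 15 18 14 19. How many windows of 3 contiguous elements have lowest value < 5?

16 19 6 → min 6
19 6 17 → min 6
6 17 2 → min 2  < 5 ✓
17 2 10 → min 2  < 5 ✓
2 10 10 → min 2  < 5 ✓
10 10 6 → min 6
10 6 9 → min 6
6 9 9 → min 6
9 9 9 → min 9
9 9 10 → min 9
9 10 20 → min 9
10 20 17 → min 10
20 17 1 → min 1  < 5 ✓
17 1 14 → min 1  < 5 ✓
1 14 15 → min 1  < 5 ✓
14 15 18 → min 14
15 18 14 → min 14
18 14 19 → min 14
6 windows satisfy the condition.

6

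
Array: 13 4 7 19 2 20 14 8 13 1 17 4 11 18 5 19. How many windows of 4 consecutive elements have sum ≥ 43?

13 4 7 19 → sum 43  ≥ 43 ✓
4 7 19 2 → sum 32
7 19 2 20 → sum 48  ≥ 43 ✓
19 2 20 14 → sum 55  ≥ 43 ✓
2 20 14 8 → sum 44  ≥ 43 ✓
20 14 8 13 → sum 55  ≥ 43 ✓
14 8 13 1 → sum 36
8 13 1 17 → sum 39
13 1 17 4 → sum 35
1 17 4 11 → sum 33
17 4 11 18 → sum 50  ≥ 43 ✓
4 11 18 5 → sum 38
11 18 5 19 → sum 53  ≥ 43 ✓
7 windows satisfy the condition.

7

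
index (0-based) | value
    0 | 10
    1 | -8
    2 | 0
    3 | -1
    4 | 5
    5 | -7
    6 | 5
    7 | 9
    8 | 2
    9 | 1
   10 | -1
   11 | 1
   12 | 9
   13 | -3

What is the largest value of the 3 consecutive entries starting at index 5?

Elements at indices 5..7: -7, 5, 9
max(-7, 5, 9) = 9

9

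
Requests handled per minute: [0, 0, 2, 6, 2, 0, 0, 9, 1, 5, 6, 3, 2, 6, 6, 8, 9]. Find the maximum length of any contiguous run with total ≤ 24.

9

add 0: [0] sum 0, len 1
add 0: [0, 0] sum 0, len 2
add 2: [0, 0, 2] sum 2, len 3
add 6: [0, 0, 2, 6] sum 8, len 4
add 2: [0, 0, 2, 6, 2] sum 10, len 5
add 0: [0, 0, 2, 6, 2, 0] sum 10, len 6
add 0: [0, 0, 2, 6, 2, 0, 0] sum 10, len 7
add 9: [0, 0, 2, 6, 2, 0, 0, 9] sum 19, len 8
add 1: [0, 0, 2, 6, 2, 0, 0, 9, 1] sum 20, len 9
add 5: [6, 2, 0, 0, 9, 1, 5] sum 23, len 7
add 6: [2, 0, 0, 9, 1, 5, 6] sum 23, len 7
add 3: [0, 0, 9, 1, 5, 6, 3] sum 24, len 7
add 2: [1, 5, 6, 3, 2] sum 17, len 5
add 6: [1, 5, 6, 3, 2, 6] sum 23, len 6
add 6: [6, 3, 2, 6, 6] sum 23, len 5
add 8: [2, 6, 6, 8] sum 22, len 4
add 9: [6, 8, 9] sum 23, len 3
Longest length seen: 9.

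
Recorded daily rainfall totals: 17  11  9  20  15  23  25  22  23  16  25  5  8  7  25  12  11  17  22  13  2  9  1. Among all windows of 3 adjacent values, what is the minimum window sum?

(17, 11, 9) → sum 37
(11, 9, 20) → sum 40
(9, 20, 15) → sum 44
(20, 15, 23) → sum 58
(15, 23, 25) → sum 63
(23, 25, 22) → sum 70
(25, 22, 23) → sum 70
(22, 23, 16) → sum 61
(23, 16, 25) → sum 64
(16, 25, 5) → sum 46
(25, 5, 8) → sum 38
(5, 8, 7) → sum 20
(8, 7, 25) → sum 40
(7, 25, 12) → sum 44
(25, 12, 11) → sum 48
(12, 11, 17) → sum 40
(11, 17, 22) → sum 50
(17, 22, 13) → sum 52
(22, 13, 2) → sum 37
(13, 2, 9) → sum 24
(2, 9, 1) → sum 12
Minimum of these is 12.

12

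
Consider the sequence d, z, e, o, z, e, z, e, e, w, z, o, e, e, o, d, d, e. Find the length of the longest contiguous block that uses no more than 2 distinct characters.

5

Extend right; when distinct count exceeds 2, shrink from the left:
[d] 1 distinct, len 1
[d, z] 2 distinct, len 2
[z, e] 2 distinct, len 2
[e, o] 2 distinct, len 2
[o, z] 2 distinct, len 2
[z, e] 2 distinct, len 2
[z, e, z] 2 distinct, len 3
[z, e, z, e] 2 distinct, len 4
[z, e, z, e, e] 2 distinct, len 5
[e, e, w] 2 distinct, len 3
[w, z] 2 distinct, len 2
[z, o] 2 distinct, len 2
[o, e] 2 distinct, len 2
[o, e, e] 2 distinct, len 3
[o, e, e, o] 2 distinct, len 4
[o, d] 2 distinct, len 2
[o, d, d] 2 distinct, len 3
[d, d, e] 2 distinct, len 3
Longest length with ≤2 distinct: 5.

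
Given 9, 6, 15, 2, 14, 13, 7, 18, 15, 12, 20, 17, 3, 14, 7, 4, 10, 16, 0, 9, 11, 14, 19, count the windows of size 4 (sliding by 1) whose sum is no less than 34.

17

[9, 6, 15, 2] → sum 32
[6, 15, 2, 14] → sum 37  ≥ 34 ✓
[15, 2, 14, 13] → sum 44  ≥ 34 ✓
[2, 14, 13, 7] → sum 36  ≥ 34 ✓
[14, 13, 7, 18] → sum 52  ≥ 34 ✓
[13, 7, 18, 15] → sum 53  ≥ 34 ✓
[7, 18, 15, 12] → sum 52  ≥ 34 ✓
[18, 15, 12, 20] → sum 65  ≥ 34 ✓
[15, 12, 20, 17] → sum 64  ≥ 34 ✓
[12, 20, 17, 3] → sum 52  ≥ 34 ✓
[20, 17, 3, 14] → sum 54  ≥ 34 ✓
[17, 3, 14, 7] → sum 41  ≥ 34 ✓
[3, 14, 7, 4] → sum 28
[14, 7, 4, 10] → sum 35  ≥ 34 ✓
[7, 4, 10, 16] → sum 37  ≥ 34 ✓
[4, 10, 16, 0] → sum 30
[10, 16, 0, 9] → sum 35  ≥ 34 ✓
[16, 0, 9, 11] → sum 36  ≥ 34 ✓
[0, 9, 11, 14] → sum 34  ≥ 34 ✓
[9, 11, 14, 19] → sum 53  ≥ 34 ✓
17 windows satisfy the condition.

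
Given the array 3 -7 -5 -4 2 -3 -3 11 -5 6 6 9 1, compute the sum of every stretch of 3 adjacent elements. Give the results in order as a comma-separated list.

(3, -7, -5) → sum -9
(-7, -5, -4) → sum -16
(-5, -4, 2) → sum -7
(-4, 2, -3) → sum -5
(2, -3, -3) → sum -4
(-3, -3, 11) → sum 5
(-3, 11, -5) → sum 3
(11, -5, 6) → sum 12
(-5, 6, 6) → sum 7
(6, 6, 9) → sum 21
(6, 9, 1) → sum 16

-9, -16, -7, -5, -4, 5, 3, 12, 7, 21, 16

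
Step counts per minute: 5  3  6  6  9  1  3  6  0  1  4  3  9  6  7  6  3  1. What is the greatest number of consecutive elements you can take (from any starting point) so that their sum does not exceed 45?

Extend to the right; shrink from the left whenever the sum exceeds 45:
[5] sum 5 len 1
[5, 3] sum 8 len 2
[5, 3, 6] sum 14 len 3
[5, 3, 6, 6] sum 20 len 4
[5, 3, 6, 6, 9] sum 29 len 5
[5, 3, 6, 6, 9, 1] sum 30 len 6
[5, 3, 6, 6, 9, 1, 3] sum 33 len 7
[5, 3, 6, 6, 9, 1, 3, 6] sum 39 len 8
[5, 3, 6, 6, 9, 1, 3, 6, 0] sum 39 len 9
[5, 3, 6, 6, 9, 1, 3, 6, 0, 1] sum 40 len 10
[5, 3, 6, 6, 9, 1, 3, 6, 0, 1, 4] sum 44 len 11
[3, 6, 6, 9, 1, 3, 6, 0, 1, 4, 3] sum 42 len 11
[6, 9, 1, 3, 6, 0, 1, 4, 3, 9] sum 42 len 10
[9, 1, 3, 6, 0, 1, 4, 3, 9, 6] sum 42 len 10
[1, 3, 6, 0, 1, 4, 3, 9, 6, 7] sum 40 len 10
[3, 6, 0, 1, 4, 3, 9, 6, 7, 6] sum 45 len 10
[6, 0, 1, 4, 3, 9, 6, 7, 6, 3] sum 45 len 10
[0, 1, 4, 3, 9, 6, 7, 6, 3, 1] sum 40 len 10
Longest length seen: 11.

11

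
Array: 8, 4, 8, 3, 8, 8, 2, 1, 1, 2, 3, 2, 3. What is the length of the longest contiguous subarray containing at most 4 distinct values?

[8] 1 distinct, len 1
[8, 4] 2 distinct, len 2
[8, 4, 8] 2 distinct, len 3
[8, 4, 8, 3] 3 distinct, len 4
[8, 4, 8, 3, 8] 3 distinct, len 5
[8, 4, 8, 3, 8, 8] 3 distinct, len 6
[8, 4, 8, 3, 8, 8, 2] 4 distinct, len 7
[8, 3, 8, 8, 2, 1] 4 distinct, len 6
[8, 3, 8, 8, 2, 1, 1] 4 distinct, len 7
[8, 3, 8, 8, 2, 1, 1, 2] 4 distinct, len 8
[8, 3, 8, 8, 2, 1, 1, 2, 3] 4 distinct, len 9
[8, 3, 8, 8, 2, 1, 1, 2, 3, 2] 4 distinct, len 10
[8, 3, 8, 8, 2, 1, 1, 2, 3, 2, 3] 4 distinct, len 11
Longest length with ≤4 distinct: 11.

11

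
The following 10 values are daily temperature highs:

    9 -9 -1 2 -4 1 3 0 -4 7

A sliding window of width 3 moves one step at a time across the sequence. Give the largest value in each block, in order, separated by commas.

[9, -9, -1] → max 9
[-9, -1, 2] → max 2
[-1, 2, -4] → max 2
[2, -4, 1] → max 2
[-4, 1, 3] → max 3
[1, 3, 0] → max 3
[3, 0, -4] → max 3
[0, -4, 7] → max 7

9, 2, 2, 2, 3, 3, 3, 7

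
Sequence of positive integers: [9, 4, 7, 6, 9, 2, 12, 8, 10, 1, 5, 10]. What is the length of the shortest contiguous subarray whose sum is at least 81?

Extend right; whenever the sum reaches 81, record the length and shrink from the left:
add 9: running sum 9 < 81
add 4: running sum 13 < 81
add 7: running sum 20 < 81
add 6: running sum 26 < 81
add 9: running sum 35 < 81
add 2: running sum 37 < 81
add 12: running sum 49 < 81
add 8: running sum 57 < 81
add 10: running sum 67 < 81
add 1: running sum 68 < 81
add 5: running sum 73 < 81
add 10: shortest ending here [9, 4, 7, 6, 9, 2, 12, 8, 10, 1, 5, 10] sum 83, len 12
Shortest qualifying length: 12.

12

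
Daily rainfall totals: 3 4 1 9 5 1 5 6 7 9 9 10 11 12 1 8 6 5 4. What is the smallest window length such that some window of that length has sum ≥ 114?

add 3: running sum 3 < 114
add 4: running sum 7 < 114
add 1: running sum 8 < 114
add 9: running sum 17 < 114
add 5: running sum 22 < 114
add 1: running sum 23 < 114
add 5: running sum 28 < 114
add 6: running sum 34 < 114
add 7: running sum 41 < 114
add 9: running sum 50 < 114
add 9: running sum 59 < 114
add 10: running sum 69 < 114
add 11: running sum 80 < 114
add 12: running sum 92 < 114
add 1: running sum 93 < 114
add 8: running sum 101 < 114
add 6: running sum 107 < 114
add 5: running sum 112 < 114
end 18: [3, 4, 1, 9, 5, 1, 5, 6, 7, 9, 9, 10, 11, 12, 1, 8, 6, 5, 4] sum 116, len 19
Shortest qualifying length: 19.

19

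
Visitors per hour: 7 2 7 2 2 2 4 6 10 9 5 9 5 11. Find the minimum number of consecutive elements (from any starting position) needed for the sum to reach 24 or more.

add 7: running sum 7 < 24
add 2: running sum 9 < 24
add 7: running sum 16 < 24
add 2: running sum 18 < 24
add 2: running sum 20 < 24
add 2: running sum 22 < 24
end 6: [7, 2, 7, 2, 2, 2, 4] sum 26, len 7
end 7: [2, 7, 2, 2, 2, 4, 6] sum 25, len 7
end 8: [2, 2, 4, 6, 10] sum 24, len 5
end 9: [6, 10, 9] sum 25, len 3
end 10: [10, 9, 5] sum 24, len 3
end 11: [10, 9, 5, 9] sum 33, len 4
end 12: [9, 5, 9, 5] sum 28, len 4
end 13: [9, 5, 11] sum 25, len 3
Shortest qualifying length: 3.

3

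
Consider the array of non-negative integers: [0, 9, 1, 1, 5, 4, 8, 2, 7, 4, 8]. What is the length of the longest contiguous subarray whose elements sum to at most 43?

10

→ 0: sum 0, len 1
→ 9: sum 9, len 2
→ 1: sum 10, len 3
→ 1: sum 11, len 4
→ 5: sum 16, len 5
→ 4: sum 20, len 6
→ 8: sum 28, len 7
→ 2: sum 30, len 8
→ 7: sum 37, len 9
→ 4: sum 41, len 10
→ 8 (dropped 0, 9): sum 40, len 9
Longest length seen: 10.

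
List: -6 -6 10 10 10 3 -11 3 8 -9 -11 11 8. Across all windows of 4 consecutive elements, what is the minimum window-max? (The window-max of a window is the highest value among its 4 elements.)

-6 -6 10 10 → max 10
-6 10 10 10 → max 10
10 10 10 3 → max 10
10 10 3 -11 → max 10
10 3 -11 3 → max 10
3 -11 3 8 → max 8
-11 3 8 -9 → max 8
3 8 -9 -11 → max 8
8 -9 -11 11 → max 11
-9 -11 11 8 → max 11
Minimum of these is 8.

8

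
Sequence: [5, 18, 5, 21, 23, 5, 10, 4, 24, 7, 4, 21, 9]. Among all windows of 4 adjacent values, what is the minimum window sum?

5 18 5 21 → sum 49
18 5 21 23 → sum 67
5 21 23 5 → sum 54
21 23 5 10 → sum 59
23 5 10 4 → sum 42
5 10 4 24 → sum 43
10 4 24 7 → sum 45
4 24 7 4 → sum 39
24 7 4 21 → sum 56
7 4 21 9 → sum 41
Minimum of these is 39.

39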